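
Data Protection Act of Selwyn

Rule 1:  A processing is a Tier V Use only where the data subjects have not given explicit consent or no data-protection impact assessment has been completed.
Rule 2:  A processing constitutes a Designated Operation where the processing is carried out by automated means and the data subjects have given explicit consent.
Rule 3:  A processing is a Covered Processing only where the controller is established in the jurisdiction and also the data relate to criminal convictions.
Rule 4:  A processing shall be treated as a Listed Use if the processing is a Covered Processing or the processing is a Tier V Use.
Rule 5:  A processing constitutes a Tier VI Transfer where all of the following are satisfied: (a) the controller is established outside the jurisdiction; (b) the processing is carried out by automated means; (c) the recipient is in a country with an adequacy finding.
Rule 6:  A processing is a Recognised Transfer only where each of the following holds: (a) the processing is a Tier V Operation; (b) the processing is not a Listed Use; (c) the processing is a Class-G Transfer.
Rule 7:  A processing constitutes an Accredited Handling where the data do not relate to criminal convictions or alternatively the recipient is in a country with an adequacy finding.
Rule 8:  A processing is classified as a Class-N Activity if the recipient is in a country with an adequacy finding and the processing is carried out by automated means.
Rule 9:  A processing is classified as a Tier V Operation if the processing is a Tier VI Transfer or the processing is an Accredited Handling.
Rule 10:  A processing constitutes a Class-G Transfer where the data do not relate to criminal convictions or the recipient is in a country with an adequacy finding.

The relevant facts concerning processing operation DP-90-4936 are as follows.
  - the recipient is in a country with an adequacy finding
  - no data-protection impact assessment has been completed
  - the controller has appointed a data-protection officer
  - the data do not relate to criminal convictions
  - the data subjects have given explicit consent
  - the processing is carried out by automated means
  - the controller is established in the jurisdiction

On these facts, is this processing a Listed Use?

Yes

rule 3 — Covered Processing: [the controller is established in the jurisdiction? yes] AND [the data relate to criminal convictions? no] → not satisfied.
rule 1 — Tier V Use: [the data subjects have not given explicit consent? no] OR [no data-protection impact assessment has been completed? yes] → satisfied.
rule 4 — Listed Use: [Covered Processing (rule 3)? no] OR [Tier V Use (rule 1)? yes] → satisfied.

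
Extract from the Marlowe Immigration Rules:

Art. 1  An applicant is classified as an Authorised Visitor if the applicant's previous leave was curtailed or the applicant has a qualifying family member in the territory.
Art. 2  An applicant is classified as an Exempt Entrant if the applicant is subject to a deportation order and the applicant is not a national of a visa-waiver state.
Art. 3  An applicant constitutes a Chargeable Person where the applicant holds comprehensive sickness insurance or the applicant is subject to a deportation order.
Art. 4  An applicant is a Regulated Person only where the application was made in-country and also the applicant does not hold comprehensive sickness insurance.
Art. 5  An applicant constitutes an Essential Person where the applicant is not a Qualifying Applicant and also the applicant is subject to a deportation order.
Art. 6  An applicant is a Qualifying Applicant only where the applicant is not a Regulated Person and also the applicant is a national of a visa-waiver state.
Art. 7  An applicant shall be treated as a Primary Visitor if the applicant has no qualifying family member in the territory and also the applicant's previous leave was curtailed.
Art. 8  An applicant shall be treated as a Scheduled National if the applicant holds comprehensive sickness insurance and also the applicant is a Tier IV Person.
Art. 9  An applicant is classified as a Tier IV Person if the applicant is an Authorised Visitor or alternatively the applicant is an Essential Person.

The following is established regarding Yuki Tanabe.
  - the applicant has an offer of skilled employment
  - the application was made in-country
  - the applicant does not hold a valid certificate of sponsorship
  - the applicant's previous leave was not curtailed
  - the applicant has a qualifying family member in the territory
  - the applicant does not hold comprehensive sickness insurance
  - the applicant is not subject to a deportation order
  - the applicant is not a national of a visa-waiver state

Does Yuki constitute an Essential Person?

article 4 — Regulated Person: [the application was made in-country? yes] AND [the applicant does not hold comprehensive sickness insurance? yes] → satisfied.
article 6 — Qualifying Applicant: [not a Regulated Person (article 4)? no] AND [the applicant is a national of a visa-waiver state? no] → not satisfied.
article 5 — Essential Person: [not a Qualifying Applicant (article 6)? yes] AND [the applicant is subject to a deportation order? no] → not satisfied.

No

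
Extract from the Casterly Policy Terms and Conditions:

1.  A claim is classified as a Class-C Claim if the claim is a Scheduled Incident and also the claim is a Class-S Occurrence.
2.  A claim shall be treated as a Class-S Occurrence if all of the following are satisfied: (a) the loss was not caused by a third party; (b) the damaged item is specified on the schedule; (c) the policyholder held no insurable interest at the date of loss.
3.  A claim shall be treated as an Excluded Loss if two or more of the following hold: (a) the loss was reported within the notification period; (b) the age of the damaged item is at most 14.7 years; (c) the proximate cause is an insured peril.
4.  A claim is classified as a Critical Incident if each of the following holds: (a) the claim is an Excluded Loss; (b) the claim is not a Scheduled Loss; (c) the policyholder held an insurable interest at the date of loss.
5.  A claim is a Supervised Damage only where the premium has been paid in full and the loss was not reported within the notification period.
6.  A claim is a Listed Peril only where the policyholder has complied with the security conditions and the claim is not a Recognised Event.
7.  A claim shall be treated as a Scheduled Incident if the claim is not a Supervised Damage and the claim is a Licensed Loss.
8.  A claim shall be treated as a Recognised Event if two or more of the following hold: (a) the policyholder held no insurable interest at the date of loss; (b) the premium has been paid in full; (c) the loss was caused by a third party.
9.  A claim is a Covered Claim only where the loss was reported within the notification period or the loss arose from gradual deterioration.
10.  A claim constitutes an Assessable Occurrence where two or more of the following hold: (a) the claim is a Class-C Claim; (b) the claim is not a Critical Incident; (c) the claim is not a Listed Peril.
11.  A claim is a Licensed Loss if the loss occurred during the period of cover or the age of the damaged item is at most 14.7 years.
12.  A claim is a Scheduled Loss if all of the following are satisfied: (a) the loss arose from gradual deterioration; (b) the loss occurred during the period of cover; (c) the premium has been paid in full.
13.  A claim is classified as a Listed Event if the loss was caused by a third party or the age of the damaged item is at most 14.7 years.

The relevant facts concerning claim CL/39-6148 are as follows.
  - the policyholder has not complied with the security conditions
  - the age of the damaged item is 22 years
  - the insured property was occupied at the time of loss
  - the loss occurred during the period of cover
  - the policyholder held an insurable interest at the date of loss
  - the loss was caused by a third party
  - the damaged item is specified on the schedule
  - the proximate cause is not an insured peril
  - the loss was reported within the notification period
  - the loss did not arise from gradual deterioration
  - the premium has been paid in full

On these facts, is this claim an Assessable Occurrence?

Yes

paragraph 5 — Supervised Damage: [the premium has been paid in full? yes] AND [the loss was not reported within the notification period? no] → not satisfied.
paragraph 11 — Licensed Loss: [the loss occurred during the period of cover? yes] OR [age of the damaged item: 22 years ≤ 14.7 years? no] → satisfied.
paragraph 7 — Scheduled Incident: [not a Supervised Damage (paragraph 5)? yes] AND [Licensed Loss (paragraph 11)? yes] → satisfied.
paragraph 2 — Class-S Occurrence: [the loss was not caused by a third party? no] AND [the damaged item is specified on the schedule? yes] AND [the policyholder held no insurable interest at the date of loss? no] → not satisfied.
paragraph 1 — Class-C Claim: [Scheduled Incident (paragraph 7)? yes] AND [Class-S Occurrence (paragraph 2)? no] → not satisfied.
paragraph 3 — Excluded Loss: the loss was reported within the notification period? yes; age of the damaged item: 22 years ≤ 14.7 years? no; the proximate cause is an insured peril? no — 1 of 3 hold (need ≥2) → not satisfied.
paragraph 12 — Scheduled Loss: [the loss arose from gradual deterioration? no] AND [the loss occurred during the period of cover? yes] AND [the premium has been paid in full? yes] → not satisfied.
paragraph 4 — Critical Incident: [Excluded Loss (paragraph 3)? no] AND [not a Scheduled Loss (paragraph 12)? yes] AND [the policyholder held an insurable interest at the date of loss? yes] → not satisfied.
paragraph 8 — Recognised Event: the policyholder held no insurable interest at the date of loss? no; the premium has been paid in full? yes; the loss was caused by a third party? yes — 2 of 3 hold (need ≥2) → satisfied.
paragraph 6 — Listed Peril: [the policyholder has complied with the security conditions? no] AND [not a Recognised Event (paragraph 8)? no] → not satisfied.
paragraph 10 — Assessable Occurrence: Class-C Claim (paragraph 1)? no; not a Critical Incident (paragraph 4)? yes; not a Listed Peril (paragraph 6)? yes — 2 of 3 hold (need ≥2) → satisfied.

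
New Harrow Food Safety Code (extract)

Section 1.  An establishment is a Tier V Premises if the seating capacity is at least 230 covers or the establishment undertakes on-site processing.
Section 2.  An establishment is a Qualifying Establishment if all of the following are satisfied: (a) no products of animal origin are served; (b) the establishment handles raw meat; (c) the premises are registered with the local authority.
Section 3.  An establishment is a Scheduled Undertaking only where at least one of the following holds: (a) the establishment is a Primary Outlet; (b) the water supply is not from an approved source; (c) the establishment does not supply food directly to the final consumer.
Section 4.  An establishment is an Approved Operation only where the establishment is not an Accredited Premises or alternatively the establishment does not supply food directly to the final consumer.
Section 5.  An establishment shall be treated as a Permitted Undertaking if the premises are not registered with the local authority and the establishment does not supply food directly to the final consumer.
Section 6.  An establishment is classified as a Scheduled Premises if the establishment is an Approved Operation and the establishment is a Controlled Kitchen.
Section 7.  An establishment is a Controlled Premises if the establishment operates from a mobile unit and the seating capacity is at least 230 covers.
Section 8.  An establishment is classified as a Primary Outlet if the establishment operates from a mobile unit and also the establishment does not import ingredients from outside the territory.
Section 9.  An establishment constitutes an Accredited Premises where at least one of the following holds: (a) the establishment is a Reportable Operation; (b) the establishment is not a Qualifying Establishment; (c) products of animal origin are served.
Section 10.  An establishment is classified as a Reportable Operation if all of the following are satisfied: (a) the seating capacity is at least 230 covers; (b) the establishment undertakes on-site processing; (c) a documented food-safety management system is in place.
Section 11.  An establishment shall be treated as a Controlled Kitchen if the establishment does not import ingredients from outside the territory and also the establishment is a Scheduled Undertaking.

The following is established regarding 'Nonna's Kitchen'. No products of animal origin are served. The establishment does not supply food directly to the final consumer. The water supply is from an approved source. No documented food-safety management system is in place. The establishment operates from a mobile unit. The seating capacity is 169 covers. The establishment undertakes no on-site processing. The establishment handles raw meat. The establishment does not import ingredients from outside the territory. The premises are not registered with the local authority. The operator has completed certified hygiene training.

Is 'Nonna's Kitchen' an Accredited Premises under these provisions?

Under section 10: seating capacity: 169 covers ≥ 230 covers? no; and the establishment undertakes on-site processing? no; and a documented food-safety management system is in place? no. So the establishment is not a Reportable Operation.
Under section 2: no products of animal origin are served? yes; and the establishment handles raw meat? yes; and the premises are registered with the local authority? no. So the establishment is not a Qualifying Establishment.
Under section 9: Reportable Operation (section 10)? no; or not a Qualifying Establishment (section 2)? yes; or products of animal origin are served? no. So the establishment is an Accredited Premises.

Yes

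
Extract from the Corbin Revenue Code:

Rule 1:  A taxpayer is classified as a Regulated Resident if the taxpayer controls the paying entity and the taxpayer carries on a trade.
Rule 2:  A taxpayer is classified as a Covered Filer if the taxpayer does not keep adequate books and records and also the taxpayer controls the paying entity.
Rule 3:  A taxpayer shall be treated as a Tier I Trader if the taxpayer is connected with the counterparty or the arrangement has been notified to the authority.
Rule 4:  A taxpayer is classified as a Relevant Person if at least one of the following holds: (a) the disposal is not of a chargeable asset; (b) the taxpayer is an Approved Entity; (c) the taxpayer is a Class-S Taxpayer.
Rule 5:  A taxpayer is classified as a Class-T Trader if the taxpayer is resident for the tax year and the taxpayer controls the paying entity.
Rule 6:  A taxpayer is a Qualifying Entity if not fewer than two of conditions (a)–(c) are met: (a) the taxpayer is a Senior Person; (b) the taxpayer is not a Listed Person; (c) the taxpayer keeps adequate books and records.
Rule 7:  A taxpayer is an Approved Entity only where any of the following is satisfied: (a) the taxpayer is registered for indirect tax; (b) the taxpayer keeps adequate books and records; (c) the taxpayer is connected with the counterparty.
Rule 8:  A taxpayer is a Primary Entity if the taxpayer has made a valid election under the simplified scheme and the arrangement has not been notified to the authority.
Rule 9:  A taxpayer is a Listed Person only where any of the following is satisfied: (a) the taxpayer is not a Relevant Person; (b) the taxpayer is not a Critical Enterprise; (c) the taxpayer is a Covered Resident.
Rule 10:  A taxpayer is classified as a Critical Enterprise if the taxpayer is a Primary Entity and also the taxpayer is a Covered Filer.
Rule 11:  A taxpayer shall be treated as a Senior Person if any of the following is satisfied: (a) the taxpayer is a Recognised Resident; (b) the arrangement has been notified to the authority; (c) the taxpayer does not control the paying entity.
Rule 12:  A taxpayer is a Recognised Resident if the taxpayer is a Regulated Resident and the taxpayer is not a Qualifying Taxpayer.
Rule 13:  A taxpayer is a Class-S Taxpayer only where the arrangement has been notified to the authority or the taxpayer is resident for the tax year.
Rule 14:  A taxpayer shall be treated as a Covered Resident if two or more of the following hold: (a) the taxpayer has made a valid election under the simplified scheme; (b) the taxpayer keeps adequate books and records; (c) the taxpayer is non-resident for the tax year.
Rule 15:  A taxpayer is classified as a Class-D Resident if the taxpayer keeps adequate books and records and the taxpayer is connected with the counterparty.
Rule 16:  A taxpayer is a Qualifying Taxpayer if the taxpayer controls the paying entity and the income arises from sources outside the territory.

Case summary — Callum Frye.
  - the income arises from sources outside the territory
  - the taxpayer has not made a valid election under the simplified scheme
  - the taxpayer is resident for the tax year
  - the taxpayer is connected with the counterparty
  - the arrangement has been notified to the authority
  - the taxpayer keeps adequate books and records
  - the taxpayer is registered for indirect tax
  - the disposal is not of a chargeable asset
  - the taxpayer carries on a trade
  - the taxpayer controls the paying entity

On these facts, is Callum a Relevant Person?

Yes

rule 7 — Approved Entity: [the taxpayer is registered for indirect tax? yes] OR [the taxpayer keeps adequate books and records? yes] OR [the taxpayer is connected with the counterparty? yes] → satisfied.
rule 13 — Class-S Taxpayer: [the arrangement has been notified to the authority? yes] OR [the taxpayer is resident for the tax year? yes] → satisfied.
rule 4 — Relevant Person: [the disposal is not of a chargeable asset? yes] OR [Approved Entity (rule 7)? yes] OR [Class-S Taxpayer (rule 13)? yes] → satisfied.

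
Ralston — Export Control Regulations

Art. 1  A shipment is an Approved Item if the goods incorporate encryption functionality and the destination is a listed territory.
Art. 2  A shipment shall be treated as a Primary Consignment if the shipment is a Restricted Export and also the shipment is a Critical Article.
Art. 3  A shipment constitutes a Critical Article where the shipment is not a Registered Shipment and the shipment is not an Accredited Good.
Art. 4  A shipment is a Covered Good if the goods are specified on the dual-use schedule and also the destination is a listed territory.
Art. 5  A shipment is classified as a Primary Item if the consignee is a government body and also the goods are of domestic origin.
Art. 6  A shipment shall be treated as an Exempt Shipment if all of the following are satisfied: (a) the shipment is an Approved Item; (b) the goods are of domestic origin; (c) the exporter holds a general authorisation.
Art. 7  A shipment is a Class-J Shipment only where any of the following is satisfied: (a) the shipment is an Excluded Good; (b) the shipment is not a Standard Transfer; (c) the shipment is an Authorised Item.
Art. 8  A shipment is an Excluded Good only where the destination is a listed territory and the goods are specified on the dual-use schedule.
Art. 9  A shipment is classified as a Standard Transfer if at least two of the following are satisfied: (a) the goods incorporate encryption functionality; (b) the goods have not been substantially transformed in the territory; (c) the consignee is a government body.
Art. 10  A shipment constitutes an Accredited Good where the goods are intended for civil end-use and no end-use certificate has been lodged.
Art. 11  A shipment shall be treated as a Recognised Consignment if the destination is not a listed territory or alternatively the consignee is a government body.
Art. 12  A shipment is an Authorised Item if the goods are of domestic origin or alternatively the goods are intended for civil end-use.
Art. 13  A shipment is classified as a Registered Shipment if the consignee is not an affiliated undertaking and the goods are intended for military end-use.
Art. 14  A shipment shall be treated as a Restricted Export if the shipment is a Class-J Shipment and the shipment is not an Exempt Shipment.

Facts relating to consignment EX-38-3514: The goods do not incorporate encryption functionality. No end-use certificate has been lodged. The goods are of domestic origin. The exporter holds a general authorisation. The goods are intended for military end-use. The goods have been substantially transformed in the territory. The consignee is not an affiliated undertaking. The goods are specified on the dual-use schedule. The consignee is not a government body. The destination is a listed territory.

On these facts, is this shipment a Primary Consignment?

article 8 — Excluded Good: [the destination is a listed territory? yes] AND [the goods are specified on the dual-use schedule? yes] → satisfied.
article 9 — Standard Transfer: the goods incorporate encryption functionality? no; the goods have not been substantially transformed in the territory? no; the consignee is a government body? no — 0 of 3 hold (need ≥2) → not satisfied.
article 12 — Authorised Item: [the goods are of domestic origin? yes] OR [the goods are intended for civil end-use? no] → satisfied.
article 7 — Class-J Shipment: [Excluded Good (article 8)? yes] OR [not a Standard Transfer (article 9)? yes] OR [Authorised Item (article 12)? yes] → satisfied.
article 1 — Approved Item: [the goods incorporate encryption functionality? no] AND [the destination is a listed territory? yes] → not satisfied.
article 6 — Exempt Shipment: [Approved Item (article 1)? no] AND [the goods are of domestic origin? yes] AND [the exporter holds a general authorisation? yes] → not satisfied.
article 14 — Restricted Export: [Class-J Shipment (article 7)? yes] AND [not an Exempt Shipment (article 6)? yes] → satisfied.
article 13 — Registered Shipment: [the consignee is not an affiliated undertaking? yes] AND [the goods are intended for military end-use? yes] → satisfied.
article 10 — Accredited Good: [the goods are intended for civil end-use? no] AND [no end-use certificate has been lodged? yes] → not satisfied.
article 3 — Critical Article: [not a Registered Shipment (article 13)? no] AND [not an Accredited Good (article 10)? yes] → not satisfied.
article 2 — Primary Consignment: [Restricted Export (article 14)? yes] AND [Critical Article (article 3)? no] → not satisfied.

No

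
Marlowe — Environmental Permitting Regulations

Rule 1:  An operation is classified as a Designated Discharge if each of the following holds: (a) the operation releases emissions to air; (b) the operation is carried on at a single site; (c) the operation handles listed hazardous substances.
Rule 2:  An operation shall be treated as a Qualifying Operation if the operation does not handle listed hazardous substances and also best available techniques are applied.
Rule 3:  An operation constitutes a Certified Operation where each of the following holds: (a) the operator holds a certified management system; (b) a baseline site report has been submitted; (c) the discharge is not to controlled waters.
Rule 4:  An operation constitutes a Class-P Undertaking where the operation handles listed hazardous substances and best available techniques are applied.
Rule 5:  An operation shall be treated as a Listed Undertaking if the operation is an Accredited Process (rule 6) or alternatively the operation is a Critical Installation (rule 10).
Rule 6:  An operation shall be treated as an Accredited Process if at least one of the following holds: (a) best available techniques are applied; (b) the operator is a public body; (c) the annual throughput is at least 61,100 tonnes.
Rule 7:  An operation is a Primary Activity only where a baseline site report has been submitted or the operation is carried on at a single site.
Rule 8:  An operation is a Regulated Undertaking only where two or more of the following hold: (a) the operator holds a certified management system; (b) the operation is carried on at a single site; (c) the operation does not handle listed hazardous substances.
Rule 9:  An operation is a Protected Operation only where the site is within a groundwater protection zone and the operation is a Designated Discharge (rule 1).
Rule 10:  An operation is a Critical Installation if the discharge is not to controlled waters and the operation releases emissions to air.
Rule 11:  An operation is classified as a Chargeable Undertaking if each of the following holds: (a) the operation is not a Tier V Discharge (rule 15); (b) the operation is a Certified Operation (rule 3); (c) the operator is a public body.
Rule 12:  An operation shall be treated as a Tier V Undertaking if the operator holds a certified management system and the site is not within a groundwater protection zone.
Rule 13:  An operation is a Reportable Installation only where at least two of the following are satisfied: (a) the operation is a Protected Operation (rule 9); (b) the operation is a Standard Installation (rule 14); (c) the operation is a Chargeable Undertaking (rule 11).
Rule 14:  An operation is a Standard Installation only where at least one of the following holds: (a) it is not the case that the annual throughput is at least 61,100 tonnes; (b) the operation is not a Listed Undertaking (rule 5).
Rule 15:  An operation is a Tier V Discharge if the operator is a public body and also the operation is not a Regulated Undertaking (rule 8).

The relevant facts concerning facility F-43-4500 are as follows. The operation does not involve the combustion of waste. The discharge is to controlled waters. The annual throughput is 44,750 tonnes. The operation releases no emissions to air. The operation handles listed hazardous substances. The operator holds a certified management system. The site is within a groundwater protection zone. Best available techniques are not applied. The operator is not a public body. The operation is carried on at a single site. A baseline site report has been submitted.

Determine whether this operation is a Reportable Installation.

No

rule 1 — Designated Discharge: [the operation releases emissions to air? no] AND [the operation is carried on at a single site? yes] AND [the operation handles listed hazardous substances? yes] → not satisfied.
rule 9 — Protected Operation: [the site is within a groundwater protection zone? yes] AND [Designated Discharge (rule 1)? no] → not satisfied.
rule 6 — Accredited Process: [best available techniques are applied? no] OR [the operator is a public body? no] OR [annual throughput: 44,750 tonnes ≥ 61,100 tonnes? no] → not satisfied.
rule 10 — Critical Installation: [the discharge is not to controlled waters? no] AND [the operation releases emissions to air? no] → not satisfied.
rule 5 — Listed Undertaking: [Accredited Process (rule 6)? no] OR [Critical Installation (rule 10)? no] → not satisfied.
rule 14 — Standard Installation: [annual throughput: 44,750 tonnes ≥ 61,100 tonnes? no, so negated condition yes] OR [not a Listed Undertaking (rule 5)? yes] → satisfied.
rule 8 — Regulated Undertaking: the operator holds a certified management system? yes; the operation is carried on at a single site? yes; the operation does not handle listed hazardous substances? no — 2 of 3 hold (need ≥2) → satisfied.
rule 15 — Tier V Discharge: [the operator is a public body? no] AND [not a Regulated Undertaking (rule 8)? no] → not satisfied.
rule 3 — Certified Operation: [the operator holds a certified management system? yes] AND [a baseline site report has been submitted? yes] AND [the discharge is not to controlled waters? no] → not satisfied.
rule 11 — Chargeable Undertaking: [not a Tier V Discharge (rule 15)? yes] AND [Certified Operation (rule 3)? no] AND [the operator is a public body? no] → not satisfied.
rule 13 — Reportable Installation: Protected Operation (rule 9)? no; Standard Installation (rule 14)? yes; Chargeable Undertaking (rule 11)? no — 1 of 3 hold (need ≥2) → not satisfied.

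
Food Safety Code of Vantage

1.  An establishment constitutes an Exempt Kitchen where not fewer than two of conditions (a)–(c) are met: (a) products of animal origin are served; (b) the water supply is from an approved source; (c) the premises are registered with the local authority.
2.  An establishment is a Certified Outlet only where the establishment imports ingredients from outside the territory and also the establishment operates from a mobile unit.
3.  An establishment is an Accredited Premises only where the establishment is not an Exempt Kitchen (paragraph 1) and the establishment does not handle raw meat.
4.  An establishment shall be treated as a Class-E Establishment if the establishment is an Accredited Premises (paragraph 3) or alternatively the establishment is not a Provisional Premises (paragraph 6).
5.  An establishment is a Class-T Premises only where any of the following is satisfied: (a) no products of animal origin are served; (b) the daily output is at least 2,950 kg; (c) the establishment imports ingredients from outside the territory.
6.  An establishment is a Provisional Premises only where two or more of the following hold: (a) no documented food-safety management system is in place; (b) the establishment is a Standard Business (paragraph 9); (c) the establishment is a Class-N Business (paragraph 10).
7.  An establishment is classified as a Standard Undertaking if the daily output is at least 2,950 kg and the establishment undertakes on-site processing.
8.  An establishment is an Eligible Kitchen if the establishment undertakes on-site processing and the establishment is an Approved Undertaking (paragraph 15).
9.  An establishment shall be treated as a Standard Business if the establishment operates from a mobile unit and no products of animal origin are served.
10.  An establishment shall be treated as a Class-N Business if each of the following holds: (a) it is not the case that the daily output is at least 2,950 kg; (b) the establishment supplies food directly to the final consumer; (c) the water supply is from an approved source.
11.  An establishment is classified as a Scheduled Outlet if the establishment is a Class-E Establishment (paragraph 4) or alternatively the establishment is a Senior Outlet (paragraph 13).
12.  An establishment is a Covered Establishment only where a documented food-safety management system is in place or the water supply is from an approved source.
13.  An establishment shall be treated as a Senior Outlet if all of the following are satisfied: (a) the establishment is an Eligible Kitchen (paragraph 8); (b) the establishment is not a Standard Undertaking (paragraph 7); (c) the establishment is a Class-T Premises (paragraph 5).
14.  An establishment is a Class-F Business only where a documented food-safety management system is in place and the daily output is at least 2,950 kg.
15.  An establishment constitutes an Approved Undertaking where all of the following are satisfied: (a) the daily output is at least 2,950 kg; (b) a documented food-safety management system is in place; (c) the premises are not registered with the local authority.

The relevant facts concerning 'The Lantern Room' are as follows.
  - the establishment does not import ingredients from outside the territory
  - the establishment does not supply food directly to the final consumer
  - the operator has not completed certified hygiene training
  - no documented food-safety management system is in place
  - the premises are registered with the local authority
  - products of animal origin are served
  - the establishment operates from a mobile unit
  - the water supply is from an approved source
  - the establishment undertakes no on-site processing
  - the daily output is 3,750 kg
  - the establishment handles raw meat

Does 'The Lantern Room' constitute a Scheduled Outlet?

Yes

Under paragraph 1: products of animal origin are served? yes; the water supply is from an approved source? yes; the premises are registered with the local authority? yes — 3 of 3 hold (need ≥2) → satisfied.
Under paragraph 3: not an Exempt Kitchen (paragraph 1)? no; and the establishment does not handle raw meat? no. So the establishment is not an Accredited Premises.
Under paragraph 9: the establishment operates from a mobile unit? yes; and no products of animal origin are served? no. So the establishment is not a Standard Business.
Under paragraph 10: daily output: 3,750 kg ≥ 2,950 kg? yes, so negated condition no; and the establishment supplies food directly to the final consumer? no; and the water supply is from an approved source? yes. So the establishment is not a Class-N Business.
Under paragraph 6: no documented food-safety management system is in place? yes; Standard Business (paragraph 9)? no; Class-N Business (paragraph 10)? no — 1 of 3 hold (need ≥2) → not satisfied.
Under paragraph 4: Accredited Premises (paragraph 3)? no; or not a Provisional Premises (paragraph 6)? yes. So the establishment is a Class-E Establishment.
Under paragraph 15: daily output: 3,750 kg ≥ 2,950 kg? yes; and a documented food-safety management system is in place? no; and the premises are not registered with the local authority? no. So the establishment is not an Approved Undertaking.
Under paragraph 8: the establishment undertakes on-site processing? no; and Approved Undertaking (paragraph 15)? no. So the establishment is not an Eligible Kitchen.
Under paragraph 7: daily output: 3,750 kg ≥ 2,950 kg? yes; and the establishment undertakes on-site processing? no. So the establishment is not a Standard Undertaking.
Under paragraph 5: no products of animal origin are served? no; or daily output: 3,750 kg ≥ 2,950 kg? yes; or the establishment imports ingredients from outside the territory? no. So the establishment is a Class-T Premises.
Under paragraph 13: Eligible Kitchen (paragraph 8)? no; and not a Standard Undertaking (paragraph 7)? yes; and Class-T Premises (paragraph 5)? yes. So the establishment is not a Senior Outlet.
Under paragraph 11: Class-E Establishment (paragraph 4)? yes; or Senior Outlet (paragraph 13)? no. So the establishment is a Scheduled Outlet.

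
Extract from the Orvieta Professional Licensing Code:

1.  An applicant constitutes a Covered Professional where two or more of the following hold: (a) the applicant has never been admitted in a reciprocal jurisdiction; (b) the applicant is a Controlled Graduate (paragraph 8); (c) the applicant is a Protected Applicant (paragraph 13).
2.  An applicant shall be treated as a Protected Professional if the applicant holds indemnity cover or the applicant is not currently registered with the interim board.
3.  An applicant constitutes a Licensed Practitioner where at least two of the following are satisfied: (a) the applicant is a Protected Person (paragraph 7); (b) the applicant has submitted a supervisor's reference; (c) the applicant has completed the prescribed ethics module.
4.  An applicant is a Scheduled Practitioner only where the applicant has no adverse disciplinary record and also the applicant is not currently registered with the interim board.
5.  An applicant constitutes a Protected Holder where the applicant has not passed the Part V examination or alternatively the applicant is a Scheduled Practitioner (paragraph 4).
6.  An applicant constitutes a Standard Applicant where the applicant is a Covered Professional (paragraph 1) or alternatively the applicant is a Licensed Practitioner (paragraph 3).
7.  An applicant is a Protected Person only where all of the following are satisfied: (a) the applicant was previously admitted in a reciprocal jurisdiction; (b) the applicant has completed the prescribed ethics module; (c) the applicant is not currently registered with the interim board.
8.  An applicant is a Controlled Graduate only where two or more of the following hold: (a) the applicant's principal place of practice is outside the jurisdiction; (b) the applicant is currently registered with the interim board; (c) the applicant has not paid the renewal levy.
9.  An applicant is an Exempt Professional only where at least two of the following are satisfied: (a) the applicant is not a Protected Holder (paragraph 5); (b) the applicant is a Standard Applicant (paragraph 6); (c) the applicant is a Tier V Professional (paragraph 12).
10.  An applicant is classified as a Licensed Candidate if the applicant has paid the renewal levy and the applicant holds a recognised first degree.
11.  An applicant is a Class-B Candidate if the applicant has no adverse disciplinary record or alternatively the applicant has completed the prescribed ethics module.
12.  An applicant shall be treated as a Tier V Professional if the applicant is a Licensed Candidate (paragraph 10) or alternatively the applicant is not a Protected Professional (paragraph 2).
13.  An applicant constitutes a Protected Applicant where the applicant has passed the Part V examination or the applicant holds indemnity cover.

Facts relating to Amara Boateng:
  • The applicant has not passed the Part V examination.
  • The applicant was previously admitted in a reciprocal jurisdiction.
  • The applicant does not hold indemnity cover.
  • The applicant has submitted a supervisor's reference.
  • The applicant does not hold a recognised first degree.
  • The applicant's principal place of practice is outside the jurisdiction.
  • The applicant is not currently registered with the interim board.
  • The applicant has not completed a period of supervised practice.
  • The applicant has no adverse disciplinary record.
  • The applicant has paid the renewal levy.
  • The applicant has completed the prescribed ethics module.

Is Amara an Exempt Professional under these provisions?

No

paragraph 4 — Scheduled Practitioner: [the applicant has no adverse disciplinary record? yes] AND [the applicant is not currently registered with the interim board? yes] → satisfied.
paragraph 5 — Protected Holder: [the applicant has not passed the Part V examination? yes] OR [Scheduled Practitioner (paragraph 4)? yes] → satisfied.
paragraph 8 — Controlled Graduate: the applicant's principal place of practice is outside the jurisdiction? yes; the applicant is currently registered with the interim board? no; the applicant has not paid the renewal levy? no — 1 of 3 hold (need ≥2) → not satisfied.
paragraph 13 — Protected Applicant: [the applicant has passed the Part V examination? no] OR [the applicant holds indemnity cover? no] → not satisfied.
paragraph 1 — Covered Professional: the applicant has never been admitted in a reciprocal jurisdiction? no; Controlled Graduate (paragraph 8)? no; Protected Applicant (paragraph 13)? no — 0 of 3 hold (need ≥2) → not satisfied.
paragraph 7 — Protected Person: [the applicant was previously admitted in a reciprocal jurisdiction? yes] AND [the applicant has completed the prescribed ethics module? yes] AND [the applicant is not currently registered with the interim board? yes] → satisfied.
paragraph 3 — Licensed Practitioner: Protected Person (paragraph 7)? yes; the applicant has submitted a supervisor's reference? yes; the applicant has completed the prescribed ethics module? yes — 3 of 3 hold (need ≥2) → satisfied.
paragraph 6 — Standard Applicant: [Covered Professional (paragraph 1)? no] OR [Licensed Practitioner (paragraph 3)? yes] → satisfied.
paragraph 10 — Licensed Candidate: [the applicant has paid the renewal levy? yes] AND [the applicant holds a recognised first degree? no] → not satisfied.
paragraph 2 — Protected Professional: [the applicant holds indemnity cover? no] OR [the applicant is not currently registered with the interim board? yes] → satisfied.
paragraph 12 — Tier V Professional: [Licensed Candidate (paragraph 10)? no] OR [not a Protected Professional (paragraph 2)? no] → not satisfied.
paragraph 9 — Exempt Professional: not a Protected Holder (paragraph 5)? no; Standard Applicant (paragraph 6)? yes; Tier V Professional (paragraph 12)? no — 1 of 3 hold (need ≥2) → not satisfied.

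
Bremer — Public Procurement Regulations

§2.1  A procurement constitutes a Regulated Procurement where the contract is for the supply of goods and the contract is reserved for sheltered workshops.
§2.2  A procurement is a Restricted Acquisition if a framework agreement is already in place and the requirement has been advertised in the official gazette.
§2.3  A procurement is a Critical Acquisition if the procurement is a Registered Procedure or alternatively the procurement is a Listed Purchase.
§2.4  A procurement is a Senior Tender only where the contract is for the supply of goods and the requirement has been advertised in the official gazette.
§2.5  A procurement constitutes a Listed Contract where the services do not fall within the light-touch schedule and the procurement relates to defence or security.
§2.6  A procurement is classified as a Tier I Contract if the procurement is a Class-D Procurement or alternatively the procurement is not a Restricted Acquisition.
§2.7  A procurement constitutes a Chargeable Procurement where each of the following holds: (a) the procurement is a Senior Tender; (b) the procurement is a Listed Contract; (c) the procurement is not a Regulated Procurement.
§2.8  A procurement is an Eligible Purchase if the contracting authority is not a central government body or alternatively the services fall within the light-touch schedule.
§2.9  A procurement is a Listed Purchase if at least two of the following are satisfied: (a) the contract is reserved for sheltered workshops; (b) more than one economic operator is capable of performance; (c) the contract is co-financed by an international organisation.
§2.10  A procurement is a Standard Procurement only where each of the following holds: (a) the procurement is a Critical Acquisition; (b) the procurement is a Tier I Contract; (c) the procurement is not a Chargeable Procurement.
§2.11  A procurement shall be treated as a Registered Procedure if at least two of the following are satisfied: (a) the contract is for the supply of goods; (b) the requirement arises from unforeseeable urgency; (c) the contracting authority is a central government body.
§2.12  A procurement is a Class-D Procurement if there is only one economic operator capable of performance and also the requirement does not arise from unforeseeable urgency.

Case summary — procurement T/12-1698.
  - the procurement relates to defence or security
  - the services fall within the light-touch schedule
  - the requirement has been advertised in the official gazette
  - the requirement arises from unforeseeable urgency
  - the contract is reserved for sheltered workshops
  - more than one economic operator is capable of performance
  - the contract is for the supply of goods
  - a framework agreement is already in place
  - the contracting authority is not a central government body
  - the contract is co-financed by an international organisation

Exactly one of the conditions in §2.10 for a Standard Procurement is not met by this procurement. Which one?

Tier I Contract

§2.11 — Registered Procedure: the contract is for the supply of goods? yes; the requirement arises from unforeseeable urgency? yes; the contracting authority is a central government body? no — 2 of 3 hold (need ≥2) → satisfied.
§2.9 — Listed Purchase: the contract is reserved for sheltered workshops? yes; more than one economic operator is capable of performance? yes; the contract is co-financed by an international organisation? yes — 3 of 3 hold (need ≥2) → satisfied.
§2.3 — Critical Acquisition: [Registered Procedure (§2.11)? yes] OR [Listed Purchase (§2.9)? yes] → satisfied.
§2.12 — Class-D Procurement: [there is only one economic operator capable of performance? no] AND [the requirement does not arise from unforeseeable urgency? no] → not satisfied.
§2.2 — Restricted Acquisition: [a framework agreement is already in place? yes] AND [the requirement has been advertised in the official gazette? yes] → satisfied.
§2.6 — Tier I Contract: [Class-D Procurement (§2.12)? no] OR [not a Restricted Acquisition (§2.2)? no] → not satisfied.
§2.4 — Senior Tender: [the contract is for the supply of goods? yes] AND [the requirement has been advertised in the official gazette? yes] → satisfied.
§2.5 — Listed Contract: [the services do not fall within the light-touch schedule? no] AND [the procurement relates to defence or security? yes] → not satisfied.
§2.1 — Regulated Procurement: [the contract is for the supply of goods? yes] AND [the contract is reserved for sheltered workshops? yes] → satisfied.
§2.7 — Chargeable Procurement: [Senior Tender (§2.4)? yes] AND [Listed Contract (§2.5)? no] AND [not a Regulated Procurement (§2.1)? no] → not satisfied.
§2.10 — Standard Procurement: [Critical Acquisition (§2.3)? yes] AND [Tier I Contract (§2.6)? no] AND [not a Chargeable Procurement (§2.7)? yes] → not satisfied.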